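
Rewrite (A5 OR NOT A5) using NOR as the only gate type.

((A5 NOR (A5 NOR A5)) NOR (A5 NOR (A5 NOR A5)))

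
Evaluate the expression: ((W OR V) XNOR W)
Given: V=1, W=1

Substituting: ((1 OR 1) XNOR 1)
= 1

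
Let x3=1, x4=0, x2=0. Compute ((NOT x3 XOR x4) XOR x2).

Substituting: ((NOT 1 XOR 0) XOR 0)
= 0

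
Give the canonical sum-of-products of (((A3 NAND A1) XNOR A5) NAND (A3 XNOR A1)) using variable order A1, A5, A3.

Σm(0, 1, 3, 4, 6, 7) = (NOT A1 AND NOT A5 AND NOT A3) OR (NOT A1 AND NOT A5 AND A3) OR (NOT A1 AND A5 AND A3) OR (A1 AND NOT A5 AND NOT A3) OR (A1 AND A5 AND NOT A3) OR (A1 AND A5 AND A3)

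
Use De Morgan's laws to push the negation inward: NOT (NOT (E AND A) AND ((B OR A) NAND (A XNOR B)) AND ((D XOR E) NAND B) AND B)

(E AND A) OR NOT ((B OR A) NAND (A XNOR B)) OR NOT ((D XOR E) NAND B) OR NOT B
De Morgan's: NOT(AND of terms) = OR of negations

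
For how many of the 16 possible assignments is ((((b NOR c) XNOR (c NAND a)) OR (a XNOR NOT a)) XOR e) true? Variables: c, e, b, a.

Satisfying assignments: (0,0,0,0), (0,0,0,1), (0,1,1,0), (0,1,1,1), (1,0,0,1), (1,0,1,1), (1,1,0,0), (1,1,1,0)
Count: 8 out of 16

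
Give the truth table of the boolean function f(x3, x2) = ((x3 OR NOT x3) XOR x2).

x3 | x2 | Output
----------------
0 | 0 | 1
0 | 1 | 0
1 | 0 | 1
1 | 1 | 0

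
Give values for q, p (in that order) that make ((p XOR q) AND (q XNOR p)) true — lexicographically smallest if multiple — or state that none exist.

UNSATISFIABLE - no assignment makes this expression true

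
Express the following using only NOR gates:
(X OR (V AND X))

((X NOR ((V NOR V) NOR (X NOR X))) NOR (X NOR ((V NOR V) NOR (X NOR X))))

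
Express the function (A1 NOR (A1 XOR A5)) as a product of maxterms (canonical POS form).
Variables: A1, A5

ΠM(1, 2, 3) = (A1 OR NOT A5) AND (NOT A1 OR A5) AND (NOT A1 OR NOT A5)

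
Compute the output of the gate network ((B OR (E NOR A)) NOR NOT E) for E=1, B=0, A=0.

Substituting: ((0 OR (1 NOR 0)) NOR NOT 1)
= 1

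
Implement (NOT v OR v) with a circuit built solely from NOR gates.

(((v NOR v) NOR v) NOR ((v NOR v) NOR v))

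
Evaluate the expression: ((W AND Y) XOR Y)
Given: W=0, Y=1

Substituting: ((0 AND 1) XOR 1)
= 1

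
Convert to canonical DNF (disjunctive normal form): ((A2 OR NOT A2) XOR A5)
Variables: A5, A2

(NOT A5 AND NOT A2) OR (NOT A5 AND A2)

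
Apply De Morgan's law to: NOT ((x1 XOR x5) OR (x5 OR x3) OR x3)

NOT (x1 XOR x5) AND NOT (x5 OR x3) AND NOT x3
De Morgan's: NOT(OR of terms) = AND of negations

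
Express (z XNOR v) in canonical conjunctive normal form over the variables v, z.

(v OR NOT z) AND (NOT v OR z)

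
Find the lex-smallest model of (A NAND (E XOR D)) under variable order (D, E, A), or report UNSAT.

D=0, E=0, A=0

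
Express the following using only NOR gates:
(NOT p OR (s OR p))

(((p NOR p) NOR ((s NOR p) NOR (s NOR p))) NOR ((p NOR p) NOR ((s NOR p) NOR (s NOR p))))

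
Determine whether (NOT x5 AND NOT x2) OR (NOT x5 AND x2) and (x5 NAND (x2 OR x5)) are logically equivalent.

Yes, they are equivalent — the two output columns agree on all 4 assignments:
x5 | x2 | Expression 1 | Expression 2
-------------------------------------
0 | 0 | 1 | 1
0 | 1 | 1 | 1
1 | 0 | 0 | 0
1 | 1 | 0 | 0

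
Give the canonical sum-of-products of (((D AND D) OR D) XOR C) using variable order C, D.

Σm(1, 2) = (NOT C AND D) OR (C AND NOT D)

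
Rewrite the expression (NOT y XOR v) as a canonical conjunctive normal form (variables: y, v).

(y OR NOT v) AND (NOT y OR v)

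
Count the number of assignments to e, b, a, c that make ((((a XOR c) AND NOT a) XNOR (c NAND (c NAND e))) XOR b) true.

Satisfying assignments: (0,0,1,1), (0,1,0,0), (0,1,0,1), (0,1,1,0), (1,0,0,1), (1,1,0,0), (1,1,1,0), (1,1,1,1)
Count: 8 out of 16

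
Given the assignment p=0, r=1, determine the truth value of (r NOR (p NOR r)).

Substituting: (1 NOR (0 NOR 1))
= 0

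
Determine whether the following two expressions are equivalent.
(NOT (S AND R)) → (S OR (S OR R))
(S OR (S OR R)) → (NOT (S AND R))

No, Converse is not equivalent to original (counterexample: S=0, R=0)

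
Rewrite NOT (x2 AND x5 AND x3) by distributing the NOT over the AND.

NOT x2 OR NOT x5 OR NOT x3
De Morgan's: NOT(AND of terms) = OR of negations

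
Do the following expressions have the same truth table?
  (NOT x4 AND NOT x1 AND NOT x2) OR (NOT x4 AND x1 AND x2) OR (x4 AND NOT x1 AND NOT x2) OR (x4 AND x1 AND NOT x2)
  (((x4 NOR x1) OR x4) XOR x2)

Yes, they are equivalent — the two output columns agree on all 8 assignments:
x4 | x1 | x2 | Expression 1 | Expression 2
------------------------------------------
0 | 0 | 0 | 1 | 1
0 | 0 | 1 | 0 | 0
0 | 1 | 0 | 0 | 0
0 | 1 | 1 | 1 | 1
1 | 0 | 0 | 1 | 1
1 | 0 | 1 | 0 | 0
1 | 1 | 0 | 1 | 1
1 | 1 | 1 | 0 | 0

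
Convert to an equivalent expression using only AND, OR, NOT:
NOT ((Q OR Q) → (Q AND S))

(Q OR Q) AND NOT (Q AND S)
(Negated implication: NOT(A → B) = A AND NOT B)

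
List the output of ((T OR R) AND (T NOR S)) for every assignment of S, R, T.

S | R | T | Output
------------------
0 | 0 | 0 | 0
0 | 0 | 1 | 0
0 | 1 | 0 | 1
0 | 1 | 1 | 0
1 | 0 | 0 | 0
1 | 0 | 1 | 0
1 | 1 | 0 | 0
1 | 1 | 1 | 0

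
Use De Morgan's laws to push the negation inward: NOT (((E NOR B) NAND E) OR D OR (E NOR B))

NOT ((E NOR B) NAND E) AND NOT D AND NOT (E NOR B)
De Morgan's: NOT(OR of terms) = AND of negations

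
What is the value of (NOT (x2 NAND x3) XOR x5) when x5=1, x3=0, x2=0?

Substituting: (NOT (0 NAND 0) XOR 1)
= 1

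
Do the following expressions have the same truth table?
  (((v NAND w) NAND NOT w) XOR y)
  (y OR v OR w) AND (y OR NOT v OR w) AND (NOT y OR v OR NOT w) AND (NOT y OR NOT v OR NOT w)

Yes, they are equivalent — the two output columns agree on all 8 assignments:
y | v | w | Expression 1 | Expression 2
---------------------------------------
0 | 0 | 0 | 0 | 0
0 | 0 | 1 | 1 | 1
0 | 1 | 0 | 0 | 0
0 | 1 | 1 | 1 | 1
1 | 0 | 0 | 1 | 1
1 | 0 | 1 | 0 | 0
1 | 1 | 0 | 1 | 1
1 | 1 | 1 | 0 | 0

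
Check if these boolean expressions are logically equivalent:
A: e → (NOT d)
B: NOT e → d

No, Inverse is not equivalent to original (counterexample: d=0, e=0)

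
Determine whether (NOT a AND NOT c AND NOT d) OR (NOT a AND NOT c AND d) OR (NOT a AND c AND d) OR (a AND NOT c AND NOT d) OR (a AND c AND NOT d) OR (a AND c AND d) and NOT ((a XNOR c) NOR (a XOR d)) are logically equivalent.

Yes, they are equivalent — the two output columns agree on all 8 assignments:
a | c | d | Expression 1 | Expression 2
---------------------------------------
0 | 0 | 0 | 1 | 1
0 | 0 | 1 | 1 | 1
0 | 1 | 0 | 0 | 0
0 | 1 | 1 | 1 | 1
1 | 0 | 0 | 1 | 1
1 | 0 | 1 | 0 | 0
1 | 1 | 0 | 1 | 1
1 | 1 | 1 | 1 | 1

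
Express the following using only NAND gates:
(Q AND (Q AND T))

((Q NAND ((Q NAND T) NAND (Q NAND T))) NAND (Q NAND ((Q NAND T) NAND (Q NAND T))))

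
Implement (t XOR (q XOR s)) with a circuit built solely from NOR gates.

((((t NOR ((((q NOR s) NOR (q NOR s)) NOR ((q NOR s) NOR (q NOR s))) NOR ((((q NOR q) NOR (s NOR s)) NOR ((q NOR q) NOR (s NOR s))) NOR (((q NOR q) NOR (s NOR s)) NOR ((q NOR q) NOR (s NOR s)))))) NOR (t NOR ((((q NOR s) NOR (q NOR s)) NOR ((q NOR s) NOR (q NOR s))) NOR ((((q NOR q) NOR (s NOR s)) NOR ((q NOR q) NOR (s NOR s))) NOR (((q NOR q) NOR (s NOR s)) NOR ((q NOR q) NOR (s NOR s))))))) NOR ((t NOR ((((q NOR s) NOR (q NOR s)) NOR ((q NOR s) NOR (q NOR s))) NOR ((((q NOR q) NOR (s NOR s)) NOR ((q NOR q) NOR (s NOR s))) NOR (((q NOR q) NOR (s NOR s)) NOR ((q NOR q) NOR (s NOR s)))))) NOR (t NOR ((((q NOR s) NOR (q NOR s)) NOR ((q NOR s) NOR (q NOR s))) NOR ((((q NOR q) NOR (s NOR s)) NOR ((q NOR q) NOR (s NOR s))) NOR (((q NOR q) NOR (s NOR s)) NOR ((q NOR q) NOR (s NOR s)))))))) NOR ((((t NOR t) NOR (((((q NOR s) NOR (q NOR s)) NOR ((q NOR s) NOR (q NOR s))) NOR ((((q NOR q) NOR (s NOR s)) NOR ((q NOR q) NOR (s NOR s))) NOR (((q NOR q) NOR (s NOR s)) NOR ((q NOR q) NOR (s NOR s))))) NOR ((((q NOR s) NOR (q NOR s)) NOR ((q NOR s) NOR (q NOR s))) NOR ((((q NOR q) NOR (s NOR s)) NOR ((q NOR q) NOR (s NOR s))) NOR (((q NOR q) NOR (s NOR s)) NOR ((q NOR q) NOR (s NOR s))))))) NOR ((t NOR t) NOR (((((q NOR s) NOR (q NOR s)) NOR ((q NOR s) NOR (q NOR s))) NOR ((((q NOR q) NOR (s NOR s)) NOR ((q NOR q) NOR (s NOR s))) NOR (((q NOR q) NOR (s NOR s)) NOR ((q NOR q) NOR (s NOR s))))) NOR ((((q NOR s) NOR (q NOR s)) NOR ((q NOR s) NOR (q NOR s))) NOR ((((q NOR q) NOR (s NOR s)) NOR ((q NOR q) NOR (s NOR s))) NOR (((q NOR q) NOR (s NOR s)) NOR ((q NOR q) NOR (s NOR s)))))))) NOR (((t NOR t) NOR (((((q NOR s) NOR (q NOR s)) NOR ((q NOR s) NOR (q NOR s))) NOR ((((q NOR q) NOR (s NOR s)) NOR ((q NOR q) NOR (s NOR s))) NOR (((q NOR q) NOR (s NOR s)) NOR ((q NOR q) NOR (s NOR s))))) NOR ((((q NOR s) NOR (q NOR s)) NOR ((q NOR s) NOR (q NOR s))) NOR ((((q NOR q) NOR (s NOR s)) NOR ((q NOR q) NOR (s NOR s))) NOR (((q NOR q) NOR (s NOR s)) NOR ((q NOR q) NOR (s NOR s))))))) NOR ((t NOR t) NOR (((((q NOR s) NOR (q NOR s)) NOR ((q NOR s) NOR (q NOR s))) NOR ((((q NOR q) NOR (s NOR s)) NOR ((q NOR q) NOR (s NOR s))) NOR (((q NOR q) NOR (s NOR s)) NOR ((q NOR q) NOR (s NOR s))))) NOR ((((q NOR s) NOR (q NOR s)) NOR ((q NOR s) NOR (q NOR s))) NOR ((((q NOR q) NOR (s NOR s)) NOR ((q NOR q) NOR (s NOR s))) NOR (((q NOR q) NOR (s NOR s)) NOR ((q NOR q) NOR (s NOR s))))))))))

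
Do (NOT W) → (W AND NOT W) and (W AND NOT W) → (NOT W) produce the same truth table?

No, Converse is not equivalent to original (counterexample: Y=0, V=0, W=0)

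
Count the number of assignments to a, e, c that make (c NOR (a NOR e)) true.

Satisfying assignments: (0,1,0), (1,0,0), (1,1,0)
Count: 3 out of 8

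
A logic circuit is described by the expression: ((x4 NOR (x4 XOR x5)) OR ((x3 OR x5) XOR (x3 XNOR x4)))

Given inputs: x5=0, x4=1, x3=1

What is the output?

Substituting: ((1 NOR (1 XOR 0)) OR ((1 OR 0) XOR (1 XNOR 1)))
= 0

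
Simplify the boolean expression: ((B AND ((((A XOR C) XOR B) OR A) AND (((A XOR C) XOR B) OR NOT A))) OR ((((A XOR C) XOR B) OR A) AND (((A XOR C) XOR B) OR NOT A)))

By absorption (E OR (E AND v) = E) then distribution ((E OR v) AND (E OR NOT v) = E):
= ((A XOR C) XOR B)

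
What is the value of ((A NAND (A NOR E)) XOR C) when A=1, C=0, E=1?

Substituting: ((1 NAND (1 NOR 1)) XOR 0)
= 1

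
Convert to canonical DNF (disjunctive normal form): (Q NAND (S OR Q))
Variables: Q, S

(NOT Q AND NOT S) OR (NOT Q AND S)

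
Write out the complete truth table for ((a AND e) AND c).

e | c | a | Output
------------------
0 | 0 | 0 | 0
0 | 0 | 1 | 0
0 | 1 | 0 | 0
0 | 1 | 1 | 0
1 | 0 | 0 | 0
1 | 0 | 1 | 0
1 | 1 | 0 | 0
1 | 1 | 1 | 1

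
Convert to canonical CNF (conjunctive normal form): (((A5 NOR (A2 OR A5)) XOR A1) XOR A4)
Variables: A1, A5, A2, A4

(A1 OR A5 OR A2 OR NOT A4) AND (A1 OR A5 OR NOT A2 OR A4) AND (A1 OR NOT A5 OR A2 OR A4) AND (A1 OR NOT A5 OR NOT A2 OR A4) AND (NOT A1 OR A5 OR A2 OR A4) AND (NOT A1 OR A5 OR NOT A2 OR NOT A4) AND (NOT A1 OR NOT A5 OR A2 OR NOT A4) AND (NOT A1 OR NOT A5 OR NOT A2 OR NOT A4)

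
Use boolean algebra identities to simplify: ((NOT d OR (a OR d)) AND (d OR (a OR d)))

By distribution ((E OR v) AND (E OR NOT v) = E):
= (a OR d)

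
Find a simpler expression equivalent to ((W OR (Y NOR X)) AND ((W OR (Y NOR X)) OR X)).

By absorption (E AND (E OR v) = E):
= (W OR (Y NOR X))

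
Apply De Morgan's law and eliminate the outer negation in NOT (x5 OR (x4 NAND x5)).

NOT x5 AND NOT (x4 NAND x5)
De Morgan's: NOT(OR of terms) = AND of negations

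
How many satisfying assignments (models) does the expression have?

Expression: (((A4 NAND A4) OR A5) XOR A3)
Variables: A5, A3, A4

Satisfying assignments: (0,0,0), (0,1,1), (1,0,0), (1,0,1)
Count: 4 out of 8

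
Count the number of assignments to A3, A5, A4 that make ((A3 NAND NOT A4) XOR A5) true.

Satisfying assignments: (0,0,0), (0,0,1), (1,0,1), (1,1,0)
Count: 4 out of 8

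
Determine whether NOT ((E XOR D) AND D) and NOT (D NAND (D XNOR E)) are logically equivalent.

No. Counterexample: with D=0, E=0, Expression 1 = 1 but Expression 2 = 0.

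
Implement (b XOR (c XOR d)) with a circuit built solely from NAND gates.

((b NAND (b NAND ((c NAND (c NAND d)) NAND (d NAND (c NAND d))))) NAND (((c NAND (c NAND d)) NAND (d NAND (c NAND d))) NAND (b NAND ((c NAND (c NAND d)) NAND (d NAND (c NAND d))))))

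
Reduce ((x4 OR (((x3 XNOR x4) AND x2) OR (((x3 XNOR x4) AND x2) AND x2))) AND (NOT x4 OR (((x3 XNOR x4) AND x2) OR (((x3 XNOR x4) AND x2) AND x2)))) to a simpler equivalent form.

By distribution ((E OR v) AND (E OR NOT v) = E) then absorption (E OR (E AND v) = E):
= ((x3 XNOR x4) AND x2)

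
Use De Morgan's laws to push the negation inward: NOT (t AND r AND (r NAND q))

NOT t OR NOT r OR NOT (r NAND q)
De Morgan's: NOT(AND of terms) = OR of negations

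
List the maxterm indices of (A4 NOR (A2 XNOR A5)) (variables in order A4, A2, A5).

ΠM(0, 3, 4, 5, 6, 7) = (A4 OR A2 OR A5) AND (A4 OR NOT A2 OR NOT A5) AND (NOT A4 OR A2 OR A5) AND (NOT A4 OR A2 OR NOT A5) AND (NOT A4 OR NOT A2 OR A5) AND (NOT A4 OR NOT A2 OR NOT A5)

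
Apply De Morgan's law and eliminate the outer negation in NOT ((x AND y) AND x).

NOT (x AND y) OR NOT x
De Morgan's: NOT(AND of terms) = OR of negations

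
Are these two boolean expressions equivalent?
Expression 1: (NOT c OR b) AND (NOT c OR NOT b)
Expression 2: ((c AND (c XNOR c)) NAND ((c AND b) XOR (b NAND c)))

Yes, they are equivalent — the two output columns agree on all 4 assignments:
c | b | Expression 1 | Expression 2
-----------------------------------
0 | 0 | 1 | 1
0 | 1 | 1 | 1
1 | 0 | 0 | 0
1 | 1 | 0 | 0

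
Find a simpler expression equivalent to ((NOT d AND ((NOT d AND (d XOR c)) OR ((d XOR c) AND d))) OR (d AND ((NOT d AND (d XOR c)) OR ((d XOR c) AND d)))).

By distribution ((E AND v) OR (E AND NOT v) = E) then distribution ((E AND v) OR (E AND NOT v) = E):
= (d XOR c)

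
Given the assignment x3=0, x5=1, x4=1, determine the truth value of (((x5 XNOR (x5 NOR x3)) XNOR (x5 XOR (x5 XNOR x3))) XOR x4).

Substituting: (((1 XNOR (1 NOR 0)) XNOR (1 XOR (1 XNOR 0))) XOR 1)
= 1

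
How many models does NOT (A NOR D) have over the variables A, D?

Satisfying assignments: (0,1), (1,0), (1,1)
Count: 3 out of 4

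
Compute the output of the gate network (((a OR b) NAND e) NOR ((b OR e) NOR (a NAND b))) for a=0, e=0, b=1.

Substituting: (((0 OR 1) NAND 0) NOR ((1 OR 0) NOR (0 NAND 1)))
= 0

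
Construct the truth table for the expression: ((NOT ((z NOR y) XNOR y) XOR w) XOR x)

w | z | y | x | Output
----------------------
0 | 0 | 0 | 0 | 1
0 | 0 | 0 | 1 | 0
0 | 0 | 1 | 0 | 1
0 | 0 | 1 | 1 | 0
0 | 1 | 0 | 0 | 0
0 | 1 | 0 | 1 | 1
0 | 1 | 1 | 0 | 1
0 | 1 | 1 | 1 | 0
1 | 0 | 0 | 0 | 0
1 | 0 | 0 | 1 | 1
1 | 0 | 1 | 0 | 0
1 | 0 | 1 | 1 | 1
1 | 1 | 0 | 0 | 1
1 | 1 | 0 | 1 | 0
1 | 1 | 1 | 0 | 0
1 | 1 | 1 | 1 | 1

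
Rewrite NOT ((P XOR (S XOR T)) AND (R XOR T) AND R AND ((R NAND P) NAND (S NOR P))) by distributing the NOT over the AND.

NOT (P XOR (S XOR T)) OR NOT (R XOR T) OR NOT R OR NOT ((R NAND P) NAND (S NOR P))
De Morgan's: NOT(AND of terms) = OR of negations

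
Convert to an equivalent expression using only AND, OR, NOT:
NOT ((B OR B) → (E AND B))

(B OR B) AND NOT (E AND B)
(Negated implication: NOT(A → B) = A AND NOT B)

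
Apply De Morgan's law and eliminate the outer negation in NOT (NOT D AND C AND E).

D OR NOT C OR NOT E
De Morgan's: NOT(AND of terms) = OR of negations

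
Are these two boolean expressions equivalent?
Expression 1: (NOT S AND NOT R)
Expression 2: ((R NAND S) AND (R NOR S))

Yes, they are equivalent — the two output columns agree on all 4 assignments:
S | R | Expression 1 | Expression 2
-----------------------------------
0 | 0 | 1 | 1
0 | 1 | 0 | 0
1 | 0 | 0 | 0
1 | 1 | 0 | 0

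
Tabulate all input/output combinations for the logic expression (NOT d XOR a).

d | a | Output
--------------
0 | 0 | 1
0 | 1 | 0
1 | 0 | 0
1 | 1 | 1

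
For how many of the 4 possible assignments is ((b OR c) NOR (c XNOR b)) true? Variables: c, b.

No assignment satisfies the expression.
Count: 0 out of 4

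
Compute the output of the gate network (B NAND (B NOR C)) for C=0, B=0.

Substituting: (0 NAND (0 NOR 0))
= 1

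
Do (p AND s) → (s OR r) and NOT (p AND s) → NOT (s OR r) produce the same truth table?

No, Inverse is not equivalent to original (counterexample: s=0, r=1, p=0)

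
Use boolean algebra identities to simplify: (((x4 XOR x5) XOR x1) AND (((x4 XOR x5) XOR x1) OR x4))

By absorption (E AND (E OR v) = E):
= ((x4 XOR x5) XOR x1)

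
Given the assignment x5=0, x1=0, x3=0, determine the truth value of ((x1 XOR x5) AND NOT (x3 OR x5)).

Substituting: ((0 XOR 0) AND NOT (0 OR 0))
= 0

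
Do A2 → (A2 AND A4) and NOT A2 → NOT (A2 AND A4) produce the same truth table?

No, Inverse is not equivalent to original (counterexample: A4=0, A2=1)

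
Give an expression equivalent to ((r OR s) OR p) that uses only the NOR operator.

((((r NOR s) NOR (r NOR s)) NOR p) NOR (((r NOR s) NOR (r NOR s)) NOR p))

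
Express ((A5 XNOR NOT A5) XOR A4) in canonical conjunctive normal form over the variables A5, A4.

(A5 OR A4) AND (NOT A5 OR A4)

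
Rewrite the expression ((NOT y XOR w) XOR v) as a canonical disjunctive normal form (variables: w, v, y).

(NOT w AND NOT v AND NOT y) OR (NOT w AND v AND y) OR (w AND NOT v AND y) OR (w AND v AND NOT y)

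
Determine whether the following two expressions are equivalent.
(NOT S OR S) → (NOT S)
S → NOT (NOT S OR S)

Yes, Contrapositive is always equivalent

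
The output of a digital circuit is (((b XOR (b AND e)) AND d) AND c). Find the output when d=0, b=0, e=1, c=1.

Substituting: (((0 XOR (0 AND 1)) AND 0) AND 1)
= 0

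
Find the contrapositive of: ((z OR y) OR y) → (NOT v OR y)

Contrapositive: NOT (NOT v OR y) → NOT ((z OR y) OR y)
Note: A statement and its contrapositive are logically equivalent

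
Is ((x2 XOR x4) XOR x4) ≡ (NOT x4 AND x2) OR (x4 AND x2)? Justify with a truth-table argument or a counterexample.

Yes, they are equivalent — the two output columns agree on all 4 assignments:
x4 | x2 | Expression 1 | Expression 2
-------------------------------------
0 | 0 | 0 | 0
0 | 1 | 1 | 1
1 | 0 | 0 | 0
1 | 1 | 1 | 1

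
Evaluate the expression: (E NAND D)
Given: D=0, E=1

Substituting: (1 NAND 0)
= 1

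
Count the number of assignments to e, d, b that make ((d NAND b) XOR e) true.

Satisfying assignments: (0,0,0), (0,0,1), (0,1,0), (1,1,1)
Count: 4 out of 8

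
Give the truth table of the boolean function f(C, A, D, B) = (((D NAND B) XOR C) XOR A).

C | A | D | B | Output
----------------------
0 | 0 | 0 | 0 | 1
0 | 0 | 0 | 1 | 1
0 | 0 | 1 | 0 | 1
0 | 0 | 1 | 1 | 0
0 | 1 | 0 | 0 | 0
0 | 1 | 0 | 1 | 0
0 | 1 | 1 | 0 | 0
0 | 1 | 1 | 1 | 1
1 | 0 | 0 | 0 | 0
1 | 0 | 0 | 1 | 0
1 | 0 | 1 | 0 | 0
1 | 0 | 1 | 1 | 1
1 | 1 | 0 | 0 | 1
1 | 1 | 0 | 1 | 1
1 | 1 | 1 | 0 | 1
1 | 1 | 1 | 1 | 0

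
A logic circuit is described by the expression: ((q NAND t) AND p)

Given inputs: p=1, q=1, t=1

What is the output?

Substituting: ((1 NAND 1) AND 1)
= 0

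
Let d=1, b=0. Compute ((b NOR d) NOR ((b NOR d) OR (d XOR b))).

Substituting: ((0 NOR 1) NOR ((0 NOR 1) OR (1 XOR 0)))
= 0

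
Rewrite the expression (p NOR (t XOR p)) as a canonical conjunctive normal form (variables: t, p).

(t OR NOT p) AND (NOT t OR p) AND (NOT t OR NOT p)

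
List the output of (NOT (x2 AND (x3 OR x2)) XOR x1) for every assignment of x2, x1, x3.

x2 | x1 | x3 | Output
---------------------
0 | 0 | 0 | 1
0 | 0 | 1 | 1
0 | 1 | 0 | 0
0 | 1 | 1 | 0
1 | 0 | 0 | 0
1 | 0 | 1 | 0
1 | 1 | 0 | 1
1 | 1 | 1 | 1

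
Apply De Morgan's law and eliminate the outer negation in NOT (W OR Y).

NOT W AND NOT Y
De Morgan's: NOT(OR of terms) = AND of negations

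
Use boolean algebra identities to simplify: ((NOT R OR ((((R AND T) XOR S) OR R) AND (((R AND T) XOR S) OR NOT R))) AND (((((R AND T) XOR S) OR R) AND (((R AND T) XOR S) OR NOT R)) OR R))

By distribution ((E OR v) AND (E OR NOT v) = E) then distribution ((E OR v) AND (E OR NOT v) = E):
= ((R AND T) XOR S)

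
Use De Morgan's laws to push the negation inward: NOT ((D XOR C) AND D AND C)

NOT (D XOR C) OR NOT D OR NOT C
De Morgan's: NOT(AND of terms) = OR of negations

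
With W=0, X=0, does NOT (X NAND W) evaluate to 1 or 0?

Substituting: NOT (0 NAND 0)
= 0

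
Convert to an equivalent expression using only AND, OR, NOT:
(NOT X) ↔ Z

((NOT X) AND Z) OR (X AND NOT Z)
(Biconditional = both true or both false)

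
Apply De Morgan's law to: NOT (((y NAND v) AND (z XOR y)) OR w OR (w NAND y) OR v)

NOT ((y NAND v) AND (z XOR y)) AND NOT w AND NOT (w NAND y) AND NOT v
De Morgan's: NOT(OR of terms) = AND of negations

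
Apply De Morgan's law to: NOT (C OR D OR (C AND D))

NOT C AND NOT D AND NOT (C AND D)
De Morgan's: NOT(OR of terms) = AND of negations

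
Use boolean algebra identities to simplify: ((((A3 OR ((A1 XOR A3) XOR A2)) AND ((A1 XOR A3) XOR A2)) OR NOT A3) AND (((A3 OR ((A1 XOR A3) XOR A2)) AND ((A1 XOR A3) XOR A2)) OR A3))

By distribution ((E OR v) AND (E OR NOT v) = E) then absorption (E AND (E OR v) = E):
= ((A1 XOR A3) XOR A2)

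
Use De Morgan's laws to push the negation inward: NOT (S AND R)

NOT S OR NOT R
De Morgan's: NOT(AND of terms) = OR of negations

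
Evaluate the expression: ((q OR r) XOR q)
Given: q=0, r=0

Substituting: ((0 OR 0) XOR 0)
= 0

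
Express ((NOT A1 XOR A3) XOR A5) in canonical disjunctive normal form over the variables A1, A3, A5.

(NOT A1 AND NOT A3 AND NOT A5) OR (NOT A1 AND A3 AND A5) OR (A1 AND NOT A3 AND A5) OR (A1 AND A3 AND NOT A5)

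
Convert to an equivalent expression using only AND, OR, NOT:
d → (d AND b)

NOT d OR (d AND b)
(Implication elimination: A → B = NOT A OR B)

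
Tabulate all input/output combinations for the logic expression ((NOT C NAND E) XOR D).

D | C | E | Output
------------------
0 | 0 | 0 | 1
0 | 0 | 1 | 0
0 | 1 | 0 | 1
0 | 1 | 1 | 1
1 | 0 | 0 | 0
1 | 0 | 1 | 1
1 | 1 | 0 | 0
1 | 1 | 1 | 0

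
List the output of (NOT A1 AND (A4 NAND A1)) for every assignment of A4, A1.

A4 | A1 | Output
----------------
0 | 0 | 1
0 | 1 | 0
1 | 0 | 1
1 | 1 | 0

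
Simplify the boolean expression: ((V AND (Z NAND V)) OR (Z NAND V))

By absorption (E OR (E AND v) = E):
= (Z NAND V)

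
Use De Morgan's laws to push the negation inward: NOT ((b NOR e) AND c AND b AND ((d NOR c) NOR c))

NOT (b NOR e) OR NOT c OR NOT b OR NOT ((d NOR c) NOR c)
De Morgan's: NOT(AND of terms) = OR of negations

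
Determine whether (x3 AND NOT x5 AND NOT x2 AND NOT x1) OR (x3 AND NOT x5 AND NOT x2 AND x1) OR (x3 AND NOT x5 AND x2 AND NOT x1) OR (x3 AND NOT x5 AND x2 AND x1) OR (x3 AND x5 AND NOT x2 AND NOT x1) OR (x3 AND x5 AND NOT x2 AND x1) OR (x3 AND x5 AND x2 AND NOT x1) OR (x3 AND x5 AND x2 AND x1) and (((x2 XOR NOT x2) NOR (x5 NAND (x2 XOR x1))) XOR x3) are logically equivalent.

Yes, they are equivalent — the two output columns agree on all 16 assignments:
x3 | x5 | x2 | x1 | Expression 1 | Expression 2
-----------------------------------------------
0 | 0 | 0 | 0 | 0 | 0
0 | 0 | 0 | 1 | 0 | 0
0 | 0 | 1 | 0 | 0 | 0
0 | 0 | 1 | 1 | 0 | 0
0 | 1 | 0 | 0 | 0 | 0
0 | 1 | 0 | 1 | 0 | 0
0 | 1 | 1 | 0 | 0 | 0
0 | 1 | 1 | 1 | 0 | 0
1 | 0 | 0 | 0 | 1 | 1
1 | 0 | 0 | 1 | 1 | 1
1 | 0 | 1 | 0 | 1 | 1
1 | 0 | 1 | 1 | 1 | 1
1 | 1 | 0 | 0 | 1 | 1
1 | 1 | 0 | 1 | 1 | 1
1 | 1 | 1 | 0 | 1 | 1
1 | 1 | 1 | 1 | 1 | 1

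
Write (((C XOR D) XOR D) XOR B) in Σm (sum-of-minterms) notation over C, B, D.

Σm(2, 3, 4, 5) = (NOT C AND B AND NOT D) OR (NOT C AND B AND D) OR (C AND NOT B AND NOT D) OR (C AND NOT B AND D)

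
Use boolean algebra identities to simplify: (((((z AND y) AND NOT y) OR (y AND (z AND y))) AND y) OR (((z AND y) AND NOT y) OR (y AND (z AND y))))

By absorption (E OR (E AND v) = E) then distribution ((E AND v) OR (E AND NOT v) = E):
= (z AND y)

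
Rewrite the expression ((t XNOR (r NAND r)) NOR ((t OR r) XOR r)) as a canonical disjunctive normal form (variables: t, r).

(NOT t AND NOT r) OR (t AND r)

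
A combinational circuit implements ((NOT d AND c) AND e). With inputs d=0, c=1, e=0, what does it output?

Substituting: ((NOT 0 AND 1) AND 0)
= 0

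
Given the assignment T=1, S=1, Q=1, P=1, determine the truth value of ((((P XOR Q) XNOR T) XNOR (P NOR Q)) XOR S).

Substituting: ((((1 XOR 1) XNOR 1) XNOR (1 NOR 1)) XOR 1)
= 0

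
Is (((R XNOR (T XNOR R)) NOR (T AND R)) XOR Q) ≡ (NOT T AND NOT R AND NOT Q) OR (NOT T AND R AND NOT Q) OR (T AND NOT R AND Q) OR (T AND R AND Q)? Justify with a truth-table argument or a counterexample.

Yes, they are equivalent — the two output columns agree on all 8 assignments:
T | R | Q | Expression 1 | Expression 2
---------------------------------------
0 | 0 | 0 | 1 | 1
0 | 0 | 1 | 0 | 0
0 | 1 | 0 | 1 | 1
0 | 1 | 1 | 0 | 0
1 | 0 | 0 | 0 | 0
1 | 0 | 1 | 1 | 1
1 | 1 | 0 | 0 | 0
1 | 1 | 1 | 1 | 1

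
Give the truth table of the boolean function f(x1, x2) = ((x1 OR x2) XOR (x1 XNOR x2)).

x1 | x2 | Output
----------------
0 | 0 | 1
0 | 1 | 1
1 | 0 | 1
1 | 1 | 0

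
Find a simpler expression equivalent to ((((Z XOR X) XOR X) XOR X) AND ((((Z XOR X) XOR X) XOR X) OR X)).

By absorption (E AND (E OR v) = E) then XOR self-cancellation ((E XOR v) XOR v = E):
= (Z XOR X)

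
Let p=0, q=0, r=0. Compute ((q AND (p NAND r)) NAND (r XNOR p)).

Substituting: ((0 AND (0 NAND 0)) NAND (0 XNOR 0))
= 1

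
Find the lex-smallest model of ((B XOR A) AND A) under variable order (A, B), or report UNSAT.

A=1, B=0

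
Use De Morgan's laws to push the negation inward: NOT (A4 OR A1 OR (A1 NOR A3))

NOT A4 AND NOT A1 AND NOT (A1 NOR A3)
De Morgan's: NOT(OR of terms) = AND of negations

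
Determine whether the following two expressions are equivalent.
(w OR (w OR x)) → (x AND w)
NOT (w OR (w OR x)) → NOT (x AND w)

No, Inverse is not equivalent to original (counterexample: w=0, x=1)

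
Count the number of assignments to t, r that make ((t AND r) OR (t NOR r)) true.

Satisfying assignments: (0,0), (1,1)
Count: 2 out of 4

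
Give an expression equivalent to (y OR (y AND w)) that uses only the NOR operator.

((y NOR ((y NOR y) NOR (w NOR w))) NOR (y NOR ((y NOR y) NOR (w NOR w))))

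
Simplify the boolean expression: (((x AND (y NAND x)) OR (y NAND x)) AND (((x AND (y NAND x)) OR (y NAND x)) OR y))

By absorption (E AND (E OR v) = E) then absorption (E OR (E AND v) = E):
= (y NAND x)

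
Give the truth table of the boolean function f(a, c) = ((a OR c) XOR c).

a | c | Output
--------------
0 | 0 | 0
0 | 1 | 0
1 | 0 | 1
1 | 1 | 0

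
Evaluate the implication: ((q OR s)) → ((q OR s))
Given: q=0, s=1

Antecedent ((q OR s)) = 1; consequent ((q OR s)) = 1.
1 → 1 = 1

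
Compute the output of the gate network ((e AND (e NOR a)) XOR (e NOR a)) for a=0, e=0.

Substituting: ((0 AND (0 NOR 0)) XOR (0 NOR 0))
= 1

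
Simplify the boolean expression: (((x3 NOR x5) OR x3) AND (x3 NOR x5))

By absorption (E AND (E OR v) = E):
= (x3 NOR x5)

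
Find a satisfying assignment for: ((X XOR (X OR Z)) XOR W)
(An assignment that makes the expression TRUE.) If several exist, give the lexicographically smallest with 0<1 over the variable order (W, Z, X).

W=0, Z=1, X=0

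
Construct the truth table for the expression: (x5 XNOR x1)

x5 | x1 | Output
----------------
0 | 0 | 1
0 | 1 | 0
1 | 0 | 0
1 | 1 | 1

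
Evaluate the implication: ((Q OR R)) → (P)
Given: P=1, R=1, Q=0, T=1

Antecedent ((Q OR R)) = 1; consequent (P) = 1.
1 → 1 = 1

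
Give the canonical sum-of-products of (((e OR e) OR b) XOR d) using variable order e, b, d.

Σm(1, 2, 4, 6) = (NOT e AND NOT b AND d) OR (NOT e AND b AND NOT d) OR (e AND NOT b AND NOT d) OR (e AND b AND NOT d)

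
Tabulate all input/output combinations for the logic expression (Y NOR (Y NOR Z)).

Z | Y | Output
--------------
0 | 0 | 0
0 | 1 | 0
1 | 0 | 1
1 | 1 | 0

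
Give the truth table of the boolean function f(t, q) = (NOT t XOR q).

t | q | Output
--------------
0 | 0 | 1
0 | 1 | 0
1 | 0 | 0
1 | 1 | 1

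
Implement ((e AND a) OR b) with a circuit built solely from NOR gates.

((((e NOR e) NOR (a NOR a)) NOR b) NOR (((e NOR e) NOR (a NOR a)) NOR b))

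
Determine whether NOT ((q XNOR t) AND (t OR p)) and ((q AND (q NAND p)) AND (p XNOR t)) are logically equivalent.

No. Counterexample: with p=0, t=0, q=0, Expression 1 = 1 but Expression 2 = 0.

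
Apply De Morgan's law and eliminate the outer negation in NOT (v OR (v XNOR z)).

NOT v AND NOT (v XNOR z)
De Morgan's: NOT(OR of terms) = AND of negations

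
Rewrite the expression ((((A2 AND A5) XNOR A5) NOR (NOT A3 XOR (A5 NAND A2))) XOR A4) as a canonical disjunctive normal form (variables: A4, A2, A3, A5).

(NOT A4 AND NOT A2 AND NOT A3 AND A5) OR (A4 AND NOT A2 AND NOT A3 AND NOT A5) OR (A4 AND NOT A2 AND A3 AND NOT A5) OR (A4 AND NOT A2 AND A3 AND A5) OR (A4 AND A2 AND NOT A3 AND NOT A5) OR (A4 AND A2 AND NOT A3 AND A5) OR (A4 AND A2 AND A3 AND NOT A5) OR (A4 AND A2 AND A3 AND A5)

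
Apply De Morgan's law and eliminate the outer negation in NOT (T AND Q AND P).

NOT T OR NOT Q OR NOT P
De Morgan's: NOT(AND of terms) = OR of negations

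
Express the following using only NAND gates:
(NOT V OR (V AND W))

(((V NAND V) NAND (V NAND V)) NAND (((V NAND W) NAND (V NAND W)) NAND ((V NAND W) NAND (V NAND W))))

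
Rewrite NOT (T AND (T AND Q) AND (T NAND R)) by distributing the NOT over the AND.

NOT T OR NOT (T AND Q) OR NOT (T NAND R)
De Morgan's: NOT(AND of terms) = OR of negations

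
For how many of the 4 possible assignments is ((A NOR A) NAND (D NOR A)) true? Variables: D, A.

Satisfying assignments: (0,1), (1,0), (1,1)
Count: 3 out of 4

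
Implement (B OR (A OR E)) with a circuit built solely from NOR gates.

((B NOR ((A NOR E) NOR (A NOR E))) NOR (B NOR ((A NOR E) NOR (A NOR E))))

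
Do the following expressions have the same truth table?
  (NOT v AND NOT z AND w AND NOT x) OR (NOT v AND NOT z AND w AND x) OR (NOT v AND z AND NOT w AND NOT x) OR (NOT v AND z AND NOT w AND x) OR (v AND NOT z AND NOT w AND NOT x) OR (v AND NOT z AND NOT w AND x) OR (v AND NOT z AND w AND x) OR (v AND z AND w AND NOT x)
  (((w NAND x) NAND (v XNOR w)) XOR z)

Yes, they are equivalent — the two output columns agree on all 16 assignments:
v | z | w | x | Expression 1 | Expression 2
-------------------------------------------
0 | 0 | 0 | 0 | 0 | 0
0 | 0 | 0 | 1 | 0 | 0
0 | 0 | 1 | 0 | 1 | 1
0 | 0 | 1 | 1 | 1 | 1
0 | 1 | 0 | 0 | 1 | 1
0 | 1 | 0 | 1 | 1 | 1
0 | 1 | 1 | 0 | 0 | 0
0 | 1 | 1 | 1 | 0 | 0
1 | 0 | 0 | 0 | 1 | 1
1 | 0 | 0 | 1 | 1 | 1
1 | 0 | 1 | 0 | 0 | 0
1 | 0 | 1 | 1 | 1 | 1
1 | 1 | 0 | 0 | 0 | 0
1 | 1 | 0 | 1 | 0 | 0
1 | 1 | 1 | 0 | 1 | 1
1 | 1 | 1 | 1 | 0 | 0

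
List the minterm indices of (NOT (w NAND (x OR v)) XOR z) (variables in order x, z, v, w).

Σm(3, 4, 5, 6, 9, 11, 12, 14) = (NOT x AND NOT z AND v AND w) OR (NOT x AND z AND NOT v AND NOT w) OR (NOT x AND z AND NOT v AND w) OR (NOT x AND z AND v AND NOT w) OR (x AND NOT z AND NOT v AND w) OR (x AND NOT z AND v AND w) OR (x AND z AND NOT v AND NOT w) OR (x AND z AND v AND NOT w)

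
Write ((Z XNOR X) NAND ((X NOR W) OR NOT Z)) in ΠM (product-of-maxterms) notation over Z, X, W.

ΠM(0, 1) = (Z OR X OR W) AND (Z OR X OR NOT W)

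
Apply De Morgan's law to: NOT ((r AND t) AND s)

NOT (r AND t) OR NOT s
De Morgan's: NOT(AND of terms) = OR of negations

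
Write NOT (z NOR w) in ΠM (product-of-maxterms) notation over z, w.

ΠM(0) = (z OR w)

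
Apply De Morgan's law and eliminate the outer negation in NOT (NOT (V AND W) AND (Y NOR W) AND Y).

(V AND W) OR NOT (Y NOR W) OR NOT Y
De Morgan's: NOT(AND of terms) = OR of negations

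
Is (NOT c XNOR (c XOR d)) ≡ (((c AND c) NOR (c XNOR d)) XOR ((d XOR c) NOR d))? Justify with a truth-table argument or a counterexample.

No. Counterexample: with d=0, c=0, Expression 1 = 0 but Expression 2 = 1.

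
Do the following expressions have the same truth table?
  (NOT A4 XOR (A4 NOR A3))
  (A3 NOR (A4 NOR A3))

No. Counterexample: with A4=0, A3=1, Expression 1 = 1 but Expression 2 = 0.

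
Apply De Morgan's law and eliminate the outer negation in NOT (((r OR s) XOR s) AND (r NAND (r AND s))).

NOT ((r OR s) XOR s) OR NOT (r NAND (r AND s))
De Morgan's: NOT(AND of terms) = OR of negations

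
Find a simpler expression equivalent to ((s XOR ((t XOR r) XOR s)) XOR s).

By XOR self-cancellation ((E XOR v) XOR v = E):
= ((t XOR r) XOR s)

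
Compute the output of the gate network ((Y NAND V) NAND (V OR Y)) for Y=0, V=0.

Substituting: ((0 NAND 0) NAND (0 OR 0))
= 1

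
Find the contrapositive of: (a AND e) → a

Contrapositive: NOT a → NOT (a AND e)
Note: A statement and its contrapositive are logically equivalent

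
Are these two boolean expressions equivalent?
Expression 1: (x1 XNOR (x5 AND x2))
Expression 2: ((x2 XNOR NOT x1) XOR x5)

No. Counterexample: with x1=0, x5=0, x2=0, Expression 1 = 1 but Expression 2 = 0.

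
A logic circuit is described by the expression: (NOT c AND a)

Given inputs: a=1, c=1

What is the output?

Substituting: (NOT 1 AND 1)
= 0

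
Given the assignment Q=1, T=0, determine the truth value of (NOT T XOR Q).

Substituting: (NOT 0 XOR 1)
= 0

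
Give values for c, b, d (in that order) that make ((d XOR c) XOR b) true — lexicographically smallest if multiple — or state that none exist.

c=0, b=0, d=1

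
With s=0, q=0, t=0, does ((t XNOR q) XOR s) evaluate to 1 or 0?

Substituting: ((0 XNOR 0) XOR 0)
= 1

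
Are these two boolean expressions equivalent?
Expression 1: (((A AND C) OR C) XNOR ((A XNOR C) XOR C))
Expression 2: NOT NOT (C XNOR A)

No. Counterexample: with C=0, A=0, Expression 1 = 0 but Expression 2 = 1.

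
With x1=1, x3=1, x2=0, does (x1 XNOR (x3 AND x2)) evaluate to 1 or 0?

Substituting: (1 XNOR (1 AND 0))
= 0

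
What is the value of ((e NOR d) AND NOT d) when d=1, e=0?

Substituting: ((0 NOR 1) AND NOT 1)
= 0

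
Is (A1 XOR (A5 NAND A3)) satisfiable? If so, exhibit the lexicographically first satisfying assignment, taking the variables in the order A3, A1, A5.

A3=0, A1=0, A5=0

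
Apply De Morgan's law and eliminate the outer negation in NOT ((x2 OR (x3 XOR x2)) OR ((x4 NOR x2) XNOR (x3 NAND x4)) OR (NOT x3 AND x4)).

NOT (x2 OR (x3 XOR x2)) AND NOT ((x4 NOR x2) XNOR (x3 NAND x4)) AND NOT (NOT x3 AND x4)
De Morgan's: NOT(OR of terms) = AND of negations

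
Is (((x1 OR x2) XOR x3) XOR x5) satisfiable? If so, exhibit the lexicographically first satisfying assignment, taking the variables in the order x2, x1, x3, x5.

x2=0, x1=0, x3=0, x5=1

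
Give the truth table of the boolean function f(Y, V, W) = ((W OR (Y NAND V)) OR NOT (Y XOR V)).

Y | V | W | Output
------------------
0 | 0 | 0 | 1
0 | 0 | 1 | 1
0 | 1 | 0 | 1
0 | 1 | 1 | 1
1 | 0 | 0 | 1
1 | 0 | 1 | 1
1 | 1 | 0 | 1
1 | 1 | 1 | 1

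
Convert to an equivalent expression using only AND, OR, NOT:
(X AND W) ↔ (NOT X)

((X AND W) AND (NOT X)) OR (NOT (X AND W) AND X)
(Biconditional = both true or both false)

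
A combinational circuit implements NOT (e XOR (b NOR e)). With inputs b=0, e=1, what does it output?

Substituting: NOT (1 XOR (0 NOR 1))
= 0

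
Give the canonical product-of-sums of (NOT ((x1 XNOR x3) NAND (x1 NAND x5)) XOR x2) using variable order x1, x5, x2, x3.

ΠM(1, 2, 5, 6, 8, 11, 12, 13) = (x1 OR x5 OR x2 OR NOT x3) AND (x1 OR x5 OR NOT x2 OR x3) AND (x1 OR NOT x5 OR x2 OR NOT x3) AND (x1 OR NOT x5 OR NOT x2 OR x3) AND (NOT x1 OR x5 OR x2 OR x3) AND (NOT x1 OR x5 OR NOT x2 OR NOT x3) AND (NOT x1 OR NOT x5 OR x2 OR x3) AND (NOT x1 OR NOT x5 OR x2 OR NOT x3)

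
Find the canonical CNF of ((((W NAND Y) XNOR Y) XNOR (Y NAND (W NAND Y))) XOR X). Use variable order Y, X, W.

(Y OR X OR W) AND (Y OR X OR NOT W) AND (NOT Y OR X OR W) AND (NOT Y OR X OR NOT W)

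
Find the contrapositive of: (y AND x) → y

Contrapositive: NOT y → NOT (y AND x)
Note: A statement and its contrapositive are logically equivalent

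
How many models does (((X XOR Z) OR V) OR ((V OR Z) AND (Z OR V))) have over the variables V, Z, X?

Satisfying assignments: (0,0,1), (0,1,0), (0,1,1), (1,0,0), (1,0,1), (1,1,0), (1,1,1)
Count: 7 out of 8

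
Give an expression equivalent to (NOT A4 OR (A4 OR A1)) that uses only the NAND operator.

(((A4 NAND A4) NAND (A4 NAND A4)) NAND (((A4 NAND A4) NAND (A1 NAND A1)) NAND ((A4 NAND A4) NAND (A1 NAND A1))))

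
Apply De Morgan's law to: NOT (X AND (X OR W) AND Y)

NOT X OR NOT (X OR W) OR NOT Y
De Morgan's: NOT(AND of terms) = OR of negations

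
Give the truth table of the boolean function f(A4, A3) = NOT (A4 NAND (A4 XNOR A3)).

A4 | A3 | Output
----------------
0 | 0 | 0
0 | 1 | 0
1 | 0 | 0
1 | 1 | 1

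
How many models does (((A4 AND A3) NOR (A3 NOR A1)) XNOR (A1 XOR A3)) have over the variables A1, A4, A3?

Satisfying assignments: (0,0,0), (0,0,1), (0,1,0), (1,0,0), (1,1,0), (1,1,1)
Count: 6 out of 8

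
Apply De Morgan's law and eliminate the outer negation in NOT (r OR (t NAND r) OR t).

NOT r AND NOT (t NAND r) AND NOT t
De Morgan's: NOT(OR of terms) = AND of negations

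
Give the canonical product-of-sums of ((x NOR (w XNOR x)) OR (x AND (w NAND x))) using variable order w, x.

ΠM(0, 3) = (w OR x) AND (NOT w OR NOT x)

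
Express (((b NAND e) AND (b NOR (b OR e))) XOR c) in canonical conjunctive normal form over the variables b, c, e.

(b OR c OR NOT e) AND (b OR NOT c OR e) AND (NOT b OR c OR e) AND (NOT b OR c OR NOT e)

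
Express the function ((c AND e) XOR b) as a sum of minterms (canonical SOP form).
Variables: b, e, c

Σm(3, 4, 5, 6) = (NOT b AND e AND c) OR (b AND NOT e AND NOT c) OR (b AND NOT e AND c) OR (b AND e AND NOT c)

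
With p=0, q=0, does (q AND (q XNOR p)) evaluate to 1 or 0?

Substituting: (0 AND (0 XNOR 0))
= 0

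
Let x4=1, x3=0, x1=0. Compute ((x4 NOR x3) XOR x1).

Substituting: ((1 NOR 0) XOR 0)
= 0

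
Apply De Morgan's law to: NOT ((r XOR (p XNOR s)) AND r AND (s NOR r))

NOT (r XOR (p XNOR s)) OR NOT r OR NOT (s NOR r)
De Morgan's: NOT(AND of terms) = OR of negations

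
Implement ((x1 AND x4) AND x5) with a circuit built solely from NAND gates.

((((x1 NAND x4) NAND (x1 NAND x4)) NAND x5) NAND (((x1 NAND x4) NAND (x1 NAND x4)) NAND x5))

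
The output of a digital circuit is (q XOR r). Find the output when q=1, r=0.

Substituting: (1 XOR 0)
= 1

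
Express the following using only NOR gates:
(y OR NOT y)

((y NOR (y NOR y)) NOR (y NOR (y NOR y)))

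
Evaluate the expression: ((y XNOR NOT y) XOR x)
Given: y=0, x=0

Substituting: ((0 XNOR NOT 0) XOR 0)
= 0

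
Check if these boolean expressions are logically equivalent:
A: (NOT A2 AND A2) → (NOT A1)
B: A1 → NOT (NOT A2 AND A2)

Yes, Contrapositive is always equivalent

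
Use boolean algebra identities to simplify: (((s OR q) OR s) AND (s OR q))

By absorption (E AND (E OR v) = E):
= (s OR q)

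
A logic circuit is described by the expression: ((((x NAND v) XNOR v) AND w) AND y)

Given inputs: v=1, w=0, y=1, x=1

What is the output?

Substituting: ((((1 NAND 1) XNOR 1) AND 0) AND 1)
= 0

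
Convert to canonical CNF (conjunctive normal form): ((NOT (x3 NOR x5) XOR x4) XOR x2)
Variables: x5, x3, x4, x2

(x5 OR x3 OR x4 OR x2) AND (x5 OR x3 OR NOT x4 OR NOT x2) AND (x5 OR NOT x3 OR x4 OR NOT x2) AND (x5 OR NOT x3 OR NOT x4 OR x2) AND (NOT x5 OR x3 OR x4 OR NOT x2) AND (NOT x5 OR x3 OR NOT x4 OR x2) AND (NOT x5 OR NOT x3 OR x4 OR NOT x2) AND (NOT x5 OR NOT x3 OR NOT x4 OR x2)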